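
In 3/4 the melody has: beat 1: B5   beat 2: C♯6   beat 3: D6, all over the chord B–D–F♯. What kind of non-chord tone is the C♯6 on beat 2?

The harmony at that moment is B minor triad (B, D, F♯); C♯6 is not a chord tone.
It is approached by step up from B5 and left by step up to D6.
Step in, step out in the same direction — a passing tone.

Passing tone.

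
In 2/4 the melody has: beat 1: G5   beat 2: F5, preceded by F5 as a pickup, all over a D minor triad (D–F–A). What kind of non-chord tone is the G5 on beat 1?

The harmony at that moment is D minor triad (D, F, A); G5 is not a chord tone.
It is approached by step up from F5 and left by step down to F5.
Step away and step back to the same note — a neighbor tone (upper neighbor).

Upper neighbor tone.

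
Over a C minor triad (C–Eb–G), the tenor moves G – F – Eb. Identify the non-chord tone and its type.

The harmony at that moment is C minor triad (C, Eb, G); F is not a chord tone.
It is approached by step down from G and left by step down to Eb.
Step in, step out in the same direction — a passing tone.

F is a passing tone.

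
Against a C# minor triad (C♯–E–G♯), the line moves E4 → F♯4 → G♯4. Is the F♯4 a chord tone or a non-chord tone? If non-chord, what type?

Non-chord tone — a passing tone.

The harmony at that moment is C♯ minor triad (C♯, E, G♯); F♯4 is not a chord tone.
It is approached by step up from E4 and left by step up to G♯4.
Step in, step out in the same direction — a passing tone.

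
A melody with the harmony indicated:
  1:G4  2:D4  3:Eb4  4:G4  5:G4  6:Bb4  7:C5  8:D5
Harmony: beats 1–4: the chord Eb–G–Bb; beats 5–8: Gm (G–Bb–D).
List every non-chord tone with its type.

D4 (beat 2) — appoggiatura; C5 (beat 7) — passing tone.

The harmony at that moment is Eb major triad (Eb, G, Bb); D4 is not a chord tone.
It is approached by leap down from G4 and left by step up to Eb4.
Leap in, step out — an appoggiatura.
The harmony at that moment is G minor triad (G, Bb, D); C5 is not a chord tone.
It is approached by step up from Bb4 and left by step up to D5.
Step in, step out in the same direction — a passing tone.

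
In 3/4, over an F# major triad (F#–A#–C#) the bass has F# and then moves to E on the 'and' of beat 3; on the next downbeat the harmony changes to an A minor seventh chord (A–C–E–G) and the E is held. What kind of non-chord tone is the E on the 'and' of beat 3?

The harmony at that moment is F# major triad (F#, A#, C#); E is not a chord tone.
It is approached by step down from F# and then sustained as the same pitch into the next harmony.
Arriving early and becoming a chord tone when the harmony changes — an anticipation.

Anticipation.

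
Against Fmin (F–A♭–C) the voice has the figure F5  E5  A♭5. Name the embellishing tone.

The harmony at that moment is F minor triad (F, A♭, C); E5 is not a chord tone.
It is approached by step down from F5 and left by leap up to A♭5.
Step in, leap out — an escape tone.

E5 is an escape tone.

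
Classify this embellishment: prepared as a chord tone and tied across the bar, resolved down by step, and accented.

Suspension.

Approach: by preparation — the pitch is first a chord tone, then held (tied or repeated) while the harmony changes under it. Departure: down by step. Metric position: strong.
A prepared dissonance that resolves downward by step — a suspension. (The same figure resolving upward would be a retardation.)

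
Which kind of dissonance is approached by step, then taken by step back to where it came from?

Neighbor tone.

Approach: by step. Departure: by step in the opposite direction, back to the starting pitch.
Stepwise on both sides but reversing to return to the same chord tone — a neighbor tone. (Had it continued onward in the same direction it would be a passing tone instead.)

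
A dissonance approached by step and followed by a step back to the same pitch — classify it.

Neighbor tone.

Approach: by step. Departure: by step in the opposite direction, back to the starting pitch.
Stepwise on both sides but reversing to return to the same chord tone — a neighbor tone. (Had it continued onward in the same direction it would be a passing tone instead.)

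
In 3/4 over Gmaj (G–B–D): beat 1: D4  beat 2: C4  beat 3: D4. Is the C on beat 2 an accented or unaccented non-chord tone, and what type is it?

Unaccented neighbor tone.

The harmony at that moment is G major triad (G, B, D); C4 is not a chord tone.
It is approached by step down from D4 and left by step up to D4.
Step away and step back to the same note — a neighbor tone (lower neighbor).
It falls on a weak beat, so it is unaccented.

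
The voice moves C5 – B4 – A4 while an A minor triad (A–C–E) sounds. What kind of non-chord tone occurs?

The harmony at that moment is A minor triad (A, C, E); B4 is not a chord tone.
It is approached by step down from C5 and left by step down to A4.
Step in, step out in the same direction — a passing tone.

B4 is a passing tone.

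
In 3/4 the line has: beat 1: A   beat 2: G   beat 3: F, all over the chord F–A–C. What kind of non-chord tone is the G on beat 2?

Passing tone.

The harmony at that moment is F major triad (F, A, C); G is not a chord tone.
It is approached by step down from A and left by step down to F.
Step in, step out in the same direction — a passing tone.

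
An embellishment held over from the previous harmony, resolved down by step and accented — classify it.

Suspension.

Approach: by preparation — the pitch is first a chord tone, then held (tied or repeated) while the harmony changes under it. Departure: down by step. Metric position: strong.
A prepared dissonance that resolves downward by step — a suspension. (The same figure resolving upward would be a retardation.)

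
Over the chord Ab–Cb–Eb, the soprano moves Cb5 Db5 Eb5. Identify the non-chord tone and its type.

The harmony at that moment is Ab minor triad (Ab, Cb, Eb); Db5 is not a chord tone.
It is approached by step up from Cb5 and left by step up to Eb5.
Step in, step out in the same direction — a passing tone.

Db5 is a passing tone.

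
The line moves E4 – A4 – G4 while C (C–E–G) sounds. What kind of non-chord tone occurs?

The harmony at that moment is C major triad (C, E, G); A4 is not a chord tone.
It is approached by leap up from E4 and left by step down to G4.
Leap in, step out — an appoggiatura.

A4 is an appoggiatura.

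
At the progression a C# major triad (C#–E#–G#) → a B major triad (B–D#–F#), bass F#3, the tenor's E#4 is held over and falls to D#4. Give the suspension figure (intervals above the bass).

7–6 suspension.

At the second chord the bass is F#3. The suspended E#4 lies a seventh above the bass; after resolving down by step to D#4, the interval above the bass becomes a sixth.
Suspension figures are named by those two intervals: 7–6.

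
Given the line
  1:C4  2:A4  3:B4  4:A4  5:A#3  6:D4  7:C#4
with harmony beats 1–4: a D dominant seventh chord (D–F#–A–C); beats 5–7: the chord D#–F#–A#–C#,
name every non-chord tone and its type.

The harmony at that moment is D dominant seventh chord (D, F#, A, C); B4 is not a chord tone.
It is approached by step up from A4 and left by step down to A4.
Step away and step back to the same note — a neighbor tone (upper neighbor).
The harmony at that moment is D# minor seventh chord (D#, F#, A#, C#); D4 is not a chord tone.
It is approached by leap up from A#3 and left by step down to C#4.
Leap in, step out — an appoggiatura.

B4 (beat 3) — neighbor tone; D4 (beat 6) — appoggiatura.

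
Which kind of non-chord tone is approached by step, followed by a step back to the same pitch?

Approach: by step. Departure: by step in the opposite direction, back to the starting pitch.
Stepwise on both sides but reversing to return to the same chord tone — a neighbor tone. (Had it continued onward in the same direction it would be a passing tone instead.)

Neighbor tone.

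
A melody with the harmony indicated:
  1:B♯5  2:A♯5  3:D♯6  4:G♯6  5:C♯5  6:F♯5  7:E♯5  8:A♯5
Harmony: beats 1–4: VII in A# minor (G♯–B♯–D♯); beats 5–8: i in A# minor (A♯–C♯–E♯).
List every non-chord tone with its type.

A♯5 (beat 2) — escape tone; F♯5 (beat 6) — appoggiatura.

The harmony at that moment is G♯ major triad (G♯, B♯, D♯); A♯5 is not a chord tone.
It is approached by step down from B♯5 and left by leap up to D♯6.
Step in, leap out — an escape tone.
The harmony at that moment is A♯ minor triad (A♯, C♯, E♯); F♯5 is not a chord tone.
It is approached by leap up from C♯5 and left by step down to E♯5.
Leap in, step out — an appoggiatura.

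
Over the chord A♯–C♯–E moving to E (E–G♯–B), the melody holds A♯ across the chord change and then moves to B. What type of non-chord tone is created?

A♯ is a retardation.

The harmony at that moment is E major triad (E, G♯, B); A♯ is not a chord tone.
It is held over (the same pitch as the preceding A♯) and left by step up to B.
Held over from the previous chord and resolving up by step — a retardation.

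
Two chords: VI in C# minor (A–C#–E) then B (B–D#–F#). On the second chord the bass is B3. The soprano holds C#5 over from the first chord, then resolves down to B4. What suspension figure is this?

At the second chord the bass is B3. The suspended C#5 lies a ninth above the bass; after resolving down by step to B4, the interval above the bass becomes an octave.
Suspension figures are named by those two intervals: 9–8.

9–8 suspension.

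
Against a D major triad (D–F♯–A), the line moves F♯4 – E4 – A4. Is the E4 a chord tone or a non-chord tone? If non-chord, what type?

The harmony at that moment is D major triad (D, F♯, A); E4 is not a chord tone.
It is approached by step down from F♯4 and left by leap up to A4.
Step in, leap out — an escape tone.

Non-chord tone — an escape tone.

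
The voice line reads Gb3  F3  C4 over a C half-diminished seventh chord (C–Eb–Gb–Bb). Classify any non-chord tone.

The harmony at that moment is C half-diminished seventh chord (C, Eb, Gb, Bb); F3 is not a chord tone.
It is approached by step down from Gb3 and left by leap up to C4.
Step in, leap out — an escape tone.

F3 is an escape tone.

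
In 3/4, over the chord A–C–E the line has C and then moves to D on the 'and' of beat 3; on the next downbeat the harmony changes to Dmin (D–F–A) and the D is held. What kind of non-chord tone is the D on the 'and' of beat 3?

Anticipation.

The harmony at that moment is A minor triad (A, C, E); D is not a chord tone.
It is approached by step up from C and then sustained as the same pitch into the next harmony.
Arriving early and becoming a chord tone when the harmony changes — an anticipation.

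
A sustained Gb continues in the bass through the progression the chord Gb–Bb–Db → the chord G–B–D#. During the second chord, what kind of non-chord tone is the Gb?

The harmony at that moment is G augmented triad (G, B, D#); Gb is not a chord tone.
It is held over (the same pitch as the preceding Gb) and then sustained as the same pitch into the next harmony.
Sustained through a change of harmony — a pedal tone.

Pedal tone (pedal point).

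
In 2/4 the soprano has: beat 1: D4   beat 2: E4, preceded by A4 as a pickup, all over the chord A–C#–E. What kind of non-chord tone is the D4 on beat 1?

The harmony at that moment is A major triad (A, C#, E); D4 is not a chord tone.
It is approached by leap down from A4 and left by step up to E4.
Leap in, step out, metrically accented — an appoggiatura.

Appoggiatura.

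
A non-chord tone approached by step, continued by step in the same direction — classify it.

Passing tone.

Approach: by step. Departure: by step, continuing in the same direction.
Stepwise on both sides with no change of direction means the note fills in the space between two different chord tones — a passing tone. (Had it turned back to its starting note it would be a neighbor tone instead.)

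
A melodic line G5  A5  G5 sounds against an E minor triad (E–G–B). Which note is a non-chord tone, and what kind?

A5 is a neighbor tone.

The harmony at that moment is E minor triad (E, G, B); A5 is not a chord tone.
It is approached by step up from G5 and left by step down to G5.
Step away and step back to the same note — a neighbor tone (upper neighbor).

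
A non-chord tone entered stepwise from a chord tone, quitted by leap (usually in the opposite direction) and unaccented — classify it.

Escape tone.

Approach: by step. Departure: by leap. Metric position: weak.
Step in, leap out, from a weak position — an escape tone (échappée). (It is the mirror image of the appoggiatura, which leaps in and steps out on a strong beat.)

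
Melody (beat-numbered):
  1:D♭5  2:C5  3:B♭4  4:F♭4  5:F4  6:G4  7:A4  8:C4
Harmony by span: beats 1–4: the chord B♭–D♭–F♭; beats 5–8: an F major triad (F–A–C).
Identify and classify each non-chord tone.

The harmony at that moment is B♭ diminished triad (B♭, D♭, F♭); C5 is not a chord tone.
It is approached by step down from D♭5 and left by step down to B♭4.
Step in, step out in the same direction — a passing tone.
The harmony at that moment is F major triad (F, A, C); G4 is not a chord tone.
It is approached by step up from F4 and left by step up to A4.
Step in, step out in the same direction — a passing tone.

C5 (beat 2) — passing tone; G4 (beat 6) — passing tone.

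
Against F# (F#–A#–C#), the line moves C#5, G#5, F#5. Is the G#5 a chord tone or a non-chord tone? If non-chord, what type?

Non-chord tone — an appoggiatura.

The harmony at that moment is F# major triad (F#, A#, C#); G#5 is not a chord tone.
It is approached by leap up from C#5 and left by step down to F#5.
Leap in, step out — an appoggiatura.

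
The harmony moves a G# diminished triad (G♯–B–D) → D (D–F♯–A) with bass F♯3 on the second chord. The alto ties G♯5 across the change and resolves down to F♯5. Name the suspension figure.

At the second chord the bass is F♯3. The suspended G♯5 lies a ninth above the bass; after resolving down by step to F♯5, the interval above the bass becomes an octave.
Suspension figures are named by those two intervals: 9–8.

9–8 suspension.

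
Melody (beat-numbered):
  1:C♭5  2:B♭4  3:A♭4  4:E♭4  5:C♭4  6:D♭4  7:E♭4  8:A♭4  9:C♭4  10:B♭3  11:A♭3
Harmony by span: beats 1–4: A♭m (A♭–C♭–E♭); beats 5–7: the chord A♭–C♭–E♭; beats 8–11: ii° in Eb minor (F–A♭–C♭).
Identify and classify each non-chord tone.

B♭4 (beat 2) — passing tone; D♭4 (beat 6) — passing tone; B♭3 (beat 10) — passing tone.

The harmony at that moment is A♭ minor triad (A♭, C♭, E♭); B♭4 is not a chord tone.
It is approached by step down from C♭5 and left by step down to A♭4.
Step in, step out in the same direction — a passing tone.
The harmony at that moment is A♭ minor triad (A♭, C♭, E♭); D♭4 is not a chord tone.
It is approached by step up from C♭4 and left by step up to E♭4.
Step in, step out in the same direction — a passing tone.
The harmony at that moment is F diminished triad (F, A♭, C♭); B♭3 is not a chord tone.
It is approached by step down from C♭4 and left by step down to A♭3.
Step in, step out in the same direction — a passing tone.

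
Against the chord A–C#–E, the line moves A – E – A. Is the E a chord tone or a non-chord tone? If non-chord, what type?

Chord tone (the fifth of A major triad).

A major triad contains A, C#, E; E is the fifth, so it is a chord tone.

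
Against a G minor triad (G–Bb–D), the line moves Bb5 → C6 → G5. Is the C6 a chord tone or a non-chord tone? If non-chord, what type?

Non-chord tone — an escape tone.

The harmony at that moment is G minor triad (G, Bb, D); C6 is not a chord tone.
It is approached by step up from Bb5 and left by leap down to G5.
Step in, leap out — an escape tone.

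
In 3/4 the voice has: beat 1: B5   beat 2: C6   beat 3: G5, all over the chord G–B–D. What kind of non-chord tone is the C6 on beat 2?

The harmony at that moment is G major triad (G, B, D); C6 is not a chord tone.
It is approached by step up from B5 and left by leap down to G5.
Step in, leap out, on a weak beat — an escape tone.

Escape tone.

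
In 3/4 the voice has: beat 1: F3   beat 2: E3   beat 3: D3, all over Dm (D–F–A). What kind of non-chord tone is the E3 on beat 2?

The harmony at that moment is D minor triad (D, F, A); E3 is not a chord tone.
It is approached by step down from F3 and left by step down to D3.
Step in, step out in the same direction — a passing tone.

Passing tone.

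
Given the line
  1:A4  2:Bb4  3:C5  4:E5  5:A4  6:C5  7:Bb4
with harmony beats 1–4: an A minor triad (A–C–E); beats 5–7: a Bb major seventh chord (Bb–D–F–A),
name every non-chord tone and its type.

The harmony at that moment is A minor triad (A, C, E); Bb4 is not a chord tone.
It is approached by step up from A4 and left by step up to C5.
Step in, step out in the same direction — a passing tone.
The harmony at that moment is Bb major seventh chord (Bb, D, F, A); C5 is not a chord tone.
It is approached by leap up from A4 and left by step down to Bb4.
Leap in, step out — an appoggiatura.

Bb4 (beat 2) — passing tone; C5 (beat 6) — appoggiatura.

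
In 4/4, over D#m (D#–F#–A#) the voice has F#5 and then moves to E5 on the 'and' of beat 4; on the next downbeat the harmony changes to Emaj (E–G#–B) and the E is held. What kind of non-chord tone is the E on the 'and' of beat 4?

The harmony at that moment is D# minor triad (D#, F#, A#); E5 is not a chord tone.
It is approached by step down from F#5 and then sustained as the same pitch into the next harmony.
Arriving early and becoming a chord tone when the harmony changes — an anticipation.

Anticipation.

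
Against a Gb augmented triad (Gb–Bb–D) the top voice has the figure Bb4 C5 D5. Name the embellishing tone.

C5 is a passing tone.

The harmony at that moment is Gb augmented triad (Gb, Bb, D); C5 is not a chord tone.
It is approached by step up from Bb4 and left by step up to D5.
Step in, step out in the same direction — a passing tone.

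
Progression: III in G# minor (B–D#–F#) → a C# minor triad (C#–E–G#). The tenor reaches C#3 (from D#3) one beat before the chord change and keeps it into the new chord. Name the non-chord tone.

C#3 is an anticipation.

The harmony at that moment is B major triad (B, D#, F#); C#3 is not a chord tone.
It is approached by step down from D#3 and then sustained as the same pitch into the next harmony.
Arriving early and becoming a chord tone when the harmony changes — an anticipation.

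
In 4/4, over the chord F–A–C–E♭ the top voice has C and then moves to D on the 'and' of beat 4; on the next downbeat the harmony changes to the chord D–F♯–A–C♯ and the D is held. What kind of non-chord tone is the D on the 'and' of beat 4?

Anticipation.

The harmony at that moment is F dominant seventh chord (F, A, C, E♭); D is not a chord tone.
It is approached by step up from C and then sustained as the same pitch into the next harmony.
Arriving early and becoming a chord tone when the harmony changes — an anticipation.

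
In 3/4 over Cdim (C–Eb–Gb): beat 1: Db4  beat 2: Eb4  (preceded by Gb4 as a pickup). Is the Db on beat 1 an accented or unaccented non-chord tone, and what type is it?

The harmony at that moment is C diminished triad (C, Eb, Gb); Db4 is not a chord tone.
It is approached by leap down from Gb4 and left by step up to Eb4.
Leap in, step out — an appoggiatura.
It falls on the downbeat, so it is accented.

Accented appoggiatura.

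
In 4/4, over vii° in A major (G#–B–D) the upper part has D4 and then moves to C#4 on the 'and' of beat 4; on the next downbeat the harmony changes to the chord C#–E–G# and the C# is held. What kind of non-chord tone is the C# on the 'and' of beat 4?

Anticipation.

The harmony at that moment is G# diminished triad (G#, B, D); C#4 is not a chord tone.
It is approached by step down from D4 and then sustained as the same pitch into the next harmony.
Arriving early and becoming a chord tone when the harmony changes — an anticipation.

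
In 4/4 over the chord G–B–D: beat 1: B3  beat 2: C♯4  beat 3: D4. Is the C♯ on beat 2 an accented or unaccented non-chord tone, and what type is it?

Unaccented passing tone.

The harmony at that moment is G major triad (G, B, D); C♯4 is not a chord tone.
It is approached by step up from B3 and left by step up to D4.
Step in, step out in the same direction — a passing tone.
It falls on a weak beat, so it is unaccented.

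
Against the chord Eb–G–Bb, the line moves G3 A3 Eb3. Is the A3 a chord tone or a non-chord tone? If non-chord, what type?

The harmony at that moment is Eb major triad (Eb, G, Bb); A3 is not a chord tone.
It is approached by step up from G3 and left by leap down to Eb3.
Step in, leap out — an escape tone.

Non-chord tone — an escape tone.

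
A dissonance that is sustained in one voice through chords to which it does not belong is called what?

Pedal tone.

Approach: none. Departure: none — a single pitch is sustained while the chords change around it, passing through harmonies that do not contain it.
No melodic motion at all; the dissonance is created entirely by the moving harmonies against the stationary note — a pedal tone (pedal point).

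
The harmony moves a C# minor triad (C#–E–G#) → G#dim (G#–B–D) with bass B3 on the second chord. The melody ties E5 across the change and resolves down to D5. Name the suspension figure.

At the second chord the bass is B3. The suspended E5 lies a fourth above the bass; after resolving down by step to D5, the interval above the bass becomes a third.
Suspension figures are named by those two intervals: 4–3.

4–3 suspension.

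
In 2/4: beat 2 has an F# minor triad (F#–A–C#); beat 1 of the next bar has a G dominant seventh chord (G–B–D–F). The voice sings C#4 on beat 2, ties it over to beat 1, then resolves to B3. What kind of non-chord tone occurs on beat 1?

Suspension.

The harmony at that moment is G dominant seventh chord (G, B, D, F); C#4 is not a chord tone.
It is held over (the same pitch as the preceding C#4) and left by step down to B3.
Held over from the previous chord and resolving down by step — a suspension.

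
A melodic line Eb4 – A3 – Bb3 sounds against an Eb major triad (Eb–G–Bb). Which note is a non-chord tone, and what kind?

A3 is an appoggiatura.

The harmony at that moment is Eb major triad (Eb, G, Bb); A3 is not a chord tone.
It is approached by leap down from Eb4 and left by step up to Bb3.
Leap in, step out — an appoggiatura.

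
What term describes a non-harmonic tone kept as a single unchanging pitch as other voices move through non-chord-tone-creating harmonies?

Pedal tone.

Approach: none. Departure: none — a single pitch is sustained while the chords change around it, passing through harmonies that do not contain it.
No melodic motion at all; the dissonance is created entirely by the moving harmonies against the stationary note — a pedal tone (pedal point).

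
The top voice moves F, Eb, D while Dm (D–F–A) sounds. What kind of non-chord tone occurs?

The harmony at that moment is D minor triad (D, F, A); Eb is not a chord tone.
It is approached by step down from F and left by step down to D.
Step in, step out in the same direction — a passing tone.

Eb is a passing tone.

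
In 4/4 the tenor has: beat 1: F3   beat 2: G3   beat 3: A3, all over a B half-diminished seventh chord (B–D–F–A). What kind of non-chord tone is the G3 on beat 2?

The harmony at that moment is B half-diminished seventh chord (B, D, F, A); G3 is not a chord tone.
It is approached by step up from F3 and left by step up to A3.
Step in, step out in the same direction — a passing tone.

Passing tone.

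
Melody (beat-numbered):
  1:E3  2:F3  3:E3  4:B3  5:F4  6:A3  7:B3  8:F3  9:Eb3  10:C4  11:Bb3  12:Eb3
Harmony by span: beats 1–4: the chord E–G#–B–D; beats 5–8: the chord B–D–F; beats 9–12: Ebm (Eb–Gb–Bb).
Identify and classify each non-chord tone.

The harmony at that moment is E dominant seventh chord (E, G#, B, D); F3 is not a chord tone.
It is approached by step up from E3 and left by step down to E3.
Step away and step back to the same note — a neighbor tone (upper neighbor).
The harmony at that moment is B diminished triad (B, D, F); A3 is not a chord tone.
It is approached by leap down from F4 and left by step up to B3.
Leap in, step out — an appoggiatura.
The harmony at that moment is Eb minor triad (Eb, Gb, Bb); C4 is not a chord tone.
It is approached by leap up from Eb3 and left by step down to Bb3.
Leap in, step out — an appoggiatura.

F3 (beat 2) — neighbor tone; A3 (beat 6) — appoggiatura; C4 (beat 10) — appoggiatura.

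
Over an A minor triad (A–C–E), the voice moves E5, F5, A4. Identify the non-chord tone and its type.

F5 is an escape tone.

The harmony at that moment is A minor triad (A, C, E); F5 is not a chord tone.
It is approached by step up from E5 and left by leap down to A4.
Step in, leap out — an escape tone.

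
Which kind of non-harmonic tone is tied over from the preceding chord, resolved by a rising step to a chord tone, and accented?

Retardation.

Approach: by preparation — the pitch is first a chord tone, then held (tied or repeated) while the harmony changes under it. Departure: up by step. Metric position: strong.
A prepared dissonance that resolves upward by step — a retardation. (The same figure resolving downward would be a suspension.)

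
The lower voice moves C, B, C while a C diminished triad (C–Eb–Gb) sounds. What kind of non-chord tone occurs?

The harmony at that moment is C diminished triad (C, Eb, Gb); B is not a chord tone.
It is approached by step down from C and left by step up to C.
Step away and step back to the same note — a neighbor tone (lower neighbor).

B is a neighbor tone.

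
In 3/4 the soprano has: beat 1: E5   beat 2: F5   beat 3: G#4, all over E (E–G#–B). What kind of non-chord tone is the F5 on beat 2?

The harmony at that moment is E major triad (E, G#, B); F5 is not a chord tone.
It is approached by step up from E5 and left by leap down to G#4.
Step in, leap out, on a weak beat — an escape tone.

Escape tone.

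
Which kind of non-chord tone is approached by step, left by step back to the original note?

Approach: by step. Departure: by step in the opposite direction, back to the starting pitch.
Stepwise on both sides but reversing to return to the same chord tone — a neighbor tone. (Had it continued onward in the same direction it would be a passing tone instead.)

Neighbor tone.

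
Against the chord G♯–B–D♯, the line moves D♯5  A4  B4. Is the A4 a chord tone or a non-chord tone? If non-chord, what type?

The harmony at that moment is G♯ minor triad (G♯, B, D♯); A4 is not a chord tone.
It is approached by leap down from D♯5 and left by step up to B4.
Leap in, step out — an appoggiatura.

Non-chord tone — an appoggiatura.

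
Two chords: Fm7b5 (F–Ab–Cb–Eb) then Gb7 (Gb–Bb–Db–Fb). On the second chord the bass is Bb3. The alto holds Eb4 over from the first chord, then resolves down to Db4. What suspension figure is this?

At the second chord the bass is Bb3. The suspended Eb4 lies a fourth above the bass; after resolving down by step to Db4, the interval above the bass becomes a third.
Suspension figures are named by those two intervals: 4–3.

4–3 suspension.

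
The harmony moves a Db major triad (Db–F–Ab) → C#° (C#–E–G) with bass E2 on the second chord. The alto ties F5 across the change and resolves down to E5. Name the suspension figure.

9–8 suspension.

At the second chord the bass is E2. The suspended F5 lies a ninth above the bass; after resolving down by step to E5, the interval above the bass becomes an octave.
Suspension figures are named by those two intervals: 9–8.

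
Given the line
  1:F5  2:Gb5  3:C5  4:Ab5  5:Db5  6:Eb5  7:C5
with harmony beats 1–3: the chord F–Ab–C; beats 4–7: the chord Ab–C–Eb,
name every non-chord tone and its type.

Gb5 (beat 2) — escape tone; Db5 (beat 5) — appoggiatura.

The harmony at that moment is F minor triad (F, Ab, C); Gb5 is not a chord tone.
It is approached by step up from F5 and left by leap down to C5.
Step in, leap out — an escape tone.
The harmony at that moment is Ab major triad (Ab, C, Eb); Db5 is not a chord tone.
It is approached by leap down from Ab5 and left by step up to Eb5.
Leap in, step out — an appoggiatura.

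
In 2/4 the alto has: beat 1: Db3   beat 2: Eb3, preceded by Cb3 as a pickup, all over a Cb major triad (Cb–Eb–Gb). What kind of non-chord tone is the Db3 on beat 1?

The harmony at that moment is Cb major triad (Cb, Eb, Gb); Db3 is not a chord tone.
It is approached by step up from Cb3 and left by step up to Eb3.
Step in, step out in the same direction — a passing tone.

Passing tone.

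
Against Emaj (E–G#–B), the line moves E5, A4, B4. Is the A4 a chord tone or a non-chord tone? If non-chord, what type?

Non-chord tone — an appoggiatura.

The harmony at that moment is E major triad (E, G#, B); A4 is not a chord tone.
It is approached by leap down from E5 and left by step up to B4.
Leap in, step out — an appoggiatura.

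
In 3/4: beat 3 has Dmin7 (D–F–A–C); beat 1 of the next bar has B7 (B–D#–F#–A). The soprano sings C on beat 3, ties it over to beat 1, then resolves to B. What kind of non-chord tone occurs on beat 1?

Suspension.

The harmony at that moment is B dominant seventh chord (B, D#, F#, A); C is not a chord tone.
It is held over (the same pitch as the preceding C) and left by step down to B.
Held over from the previous chord and resolving down by step — a suspension.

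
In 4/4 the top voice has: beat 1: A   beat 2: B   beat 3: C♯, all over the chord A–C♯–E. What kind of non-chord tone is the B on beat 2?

Passing tone.

The harmony at that moment is A major triad (A, C♯, E); B is not a chord tone.
It is approached by step up from A and left by step up to C♯.
Step in, step out in the same direction — a passing tone.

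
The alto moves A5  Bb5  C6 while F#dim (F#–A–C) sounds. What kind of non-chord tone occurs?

Bb5 is a passing tone.

The harmony at that moment is F# diminished triad (F#, A, C); Bb5 is not a chord tone.
It is approached by step up from A5 and left by step up to C6.
Step in, step out in the same direction — a passing tone.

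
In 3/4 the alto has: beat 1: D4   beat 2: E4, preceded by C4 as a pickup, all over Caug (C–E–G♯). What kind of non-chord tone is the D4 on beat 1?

Passing tone.

The harmony at that moment is C augmented triad (C, E, G♯); D4 is not a chord tone.
It is approached by step up from C4 and left by step up to E4.
Step in, step out in the same direction — a passing tone.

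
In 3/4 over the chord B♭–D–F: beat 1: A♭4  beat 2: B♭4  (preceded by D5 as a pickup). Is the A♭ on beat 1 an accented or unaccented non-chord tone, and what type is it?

The harmony at that moment is B♭ major triad (B♭, D, F); A♭4 is not a chord tone.
It is approached by leap down from D5 and left by step up to B♭4.
Leap in, step out — an appoggiatura.
It falls on the downbeat, so it is accented.

Accented appoggiatura.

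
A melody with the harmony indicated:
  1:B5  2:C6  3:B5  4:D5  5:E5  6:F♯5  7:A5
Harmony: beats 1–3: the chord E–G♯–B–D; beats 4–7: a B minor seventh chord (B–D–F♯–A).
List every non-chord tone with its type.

C6 (beat 2) — neighbor tone; E5 (beat 5) — passing tone.

The harmony at that moment is E dominant seventh chord (E, G♯, B, D); C6 is not a chord tone.
It is approached by step up from B5 and left by step down to B5.
Step away and step back to the same note — a neighbor tone (upper neighbor).
The harmony at that moment is B minor seventh chord (B, D, F♯, A); E5 is not a chord tone.
It is approached by step up from D5 and left by step up to F♯5.
Step in, step out in the same direction — a passing tone.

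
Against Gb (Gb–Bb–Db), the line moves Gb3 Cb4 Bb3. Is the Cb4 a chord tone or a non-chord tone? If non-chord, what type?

Non-chord tone — an appoggiatura.

The harmony at that moment is Gb major triad (Gb, Bb, Db); Cb4 is not a chord tone.
It is approached by leap up from Gb3 and left by step down to Bb3.
Leap in, step out — an appoggiatura.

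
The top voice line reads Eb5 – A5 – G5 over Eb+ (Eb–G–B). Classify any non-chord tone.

A5 is an appoggiatura.

The harmony at that moment is Eb augmented triad (Eb, G, B); A5 is not a chord tone.
It is approached by leap up from Eb5 and left by step down to G5.
Leap in, step out — an appoggiatura.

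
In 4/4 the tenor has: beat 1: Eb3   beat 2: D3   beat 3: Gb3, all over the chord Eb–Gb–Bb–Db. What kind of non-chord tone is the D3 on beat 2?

Escape tone.

The harmony at that moment is Eb minor seventh chord (Eb, Gb, Bb, Db); D3 is not a chord tone.
It is approached by step down from Eb3 and left by leap up to Gb3.
Step in, leap out, on a weak beat — an escape tone.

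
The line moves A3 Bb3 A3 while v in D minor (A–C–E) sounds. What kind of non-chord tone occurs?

Bb3 is a neighbor tone.

The harmony at that moment is A minor triad (A, C, E); Bb3 is not a chord tone.
It is approached by step up from A3 and left by step down to A3.
Step away and step back to the same note — a neighbor tone (upper neighbor).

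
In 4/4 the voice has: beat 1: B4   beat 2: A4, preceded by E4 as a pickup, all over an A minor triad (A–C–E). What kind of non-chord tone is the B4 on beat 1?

Appoggiatura.

The harmony at that moment is A minor triad (A, C, E); B4 is not a chord tone.
It is approached by leap up from E4 and left by step down to A4.
Leap in, step out, metrically accented — an appoggiatura.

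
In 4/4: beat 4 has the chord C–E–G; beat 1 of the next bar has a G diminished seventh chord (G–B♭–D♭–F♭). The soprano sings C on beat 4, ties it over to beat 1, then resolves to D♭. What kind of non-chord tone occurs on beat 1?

Retardation.

The harmony at that moment is G diminished seventh chord (G, B♭, D♭, F♭); C is not a chord tone.
It is held over (the same pitch as the preceding C) and left by step up to D♭.
Held over from the previous chord and resolving up by step — a retardation.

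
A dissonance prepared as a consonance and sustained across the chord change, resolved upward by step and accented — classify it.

Retardation.

Approach: by preparation — the pitch is first a chord tone, then held (tied or repeated) while the harmony changes under it. Departure: up by step. Metric position: strong.
A prepared dissonance that resolves upward by step — a retardation. (The same figure resolving downward would be a suspension.)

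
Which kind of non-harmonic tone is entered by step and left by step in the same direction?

Approach: by step. Departure: by step, continuing in the same direction.
Stepwise on both sides with no change of direction means the note fills in the space between two different chord tones — a passing tone. (Had it turned back to its starting note it would be a neighbor tone instead.)

Passing tone.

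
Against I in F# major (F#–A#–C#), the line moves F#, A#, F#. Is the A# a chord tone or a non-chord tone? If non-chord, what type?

Chord tone (the third of F# major triad).

F# major triad contains F#, A#, C#; A# is the third, so it is a chord tone.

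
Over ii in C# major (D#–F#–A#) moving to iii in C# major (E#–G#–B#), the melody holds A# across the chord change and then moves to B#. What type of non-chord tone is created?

The harmony at that moment is E# minor triad (E#, G#, B#); A# is not a chord tone.
It is held over (the same pitch as the preceding A#) and left by step up to B#.
Held over from the previous chord and resolving up by step — a retardation.

A# is a retardation.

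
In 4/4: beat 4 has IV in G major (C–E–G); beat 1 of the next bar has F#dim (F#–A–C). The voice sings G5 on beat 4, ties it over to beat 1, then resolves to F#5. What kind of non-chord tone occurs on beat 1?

The harmony at that moment is F# diminished triad (F#, A, C); G5 is not a chord tone.
It is held over (the same pitch as the preceding G5) and left by step down to F#5.
Held over from the previous chord and resolving down by step — a suspension.

Suspension.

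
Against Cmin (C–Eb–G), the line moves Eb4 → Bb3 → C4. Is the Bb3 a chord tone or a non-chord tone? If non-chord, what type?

The harmony at that moment is C minor triad (C, Eb, G); Bb3 is not a chord tone.
It is approached by leap down from Eb4 and left by step up to C4.
Leap in, step out — an appoggiatura.

Non-chord tone — an appoggiatura.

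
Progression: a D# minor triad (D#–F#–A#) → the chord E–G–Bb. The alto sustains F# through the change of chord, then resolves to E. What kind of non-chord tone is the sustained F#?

The harmony at that moment is E diminished triad (E, G, Bb); F# is not a chord tone.
It is held over (the same pitch as the preceding F#) and left by step down to E.
Held over from the previous chord and resolving down by step — a suspension.

F# is a suspension.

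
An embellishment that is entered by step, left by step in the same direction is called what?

Passing tone.

Approach: by step. Departure: by step, continuing in the same direction.
Stepwise on both sides with no change of direction means the note fills in the space between two different chord tones — a passing tone. (Had it turned back to its starting note it would be a neighbor tone instead.)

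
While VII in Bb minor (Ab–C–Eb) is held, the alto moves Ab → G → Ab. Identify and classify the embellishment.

The harmony at that moment is Ab major triad (Ab, C, Eb); G is not a chord tone.
It is approached by step down from Ab and left by step up to Ab.
Step away and step back to the same note — a neighbor tone (lower neighbor).

G is a neighbor tone.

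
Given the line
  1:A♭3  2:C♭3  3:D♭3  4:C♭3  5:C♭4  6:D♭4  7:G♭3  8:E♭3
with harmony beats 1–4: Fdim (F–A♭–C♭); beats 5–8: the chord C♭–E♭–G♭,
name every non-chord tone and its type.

The harmony at that moment is F diminished triad (F, A♭, C♭); D♭3 is not a chord tone.
It is approached by step up from C♭3 and left by step down to C♭3.
Step away and step back to the same note — a neighbor tone (upper neighbor).
The harmony at that moment is C♭ major triad (C♭, E♭, G♭); D♭4 is not a chord tone.
It is approached by step up from C♭4 and left by leap down to G♭3.
Step in, leap out — an escape tone.

D♭3 (beat 3) — neighbor tone; D♭4 (beat 6) — escape tone.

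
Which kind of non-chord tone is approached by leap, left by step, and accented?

Approach: by leap. Departure: by step. Metric position: strong.
Leap in, step out, in a metrically strong position — an appoggiatura. (It is the mirror image of the escape tone, which steps in and leaps out from a weak position.)

Appoggiatura.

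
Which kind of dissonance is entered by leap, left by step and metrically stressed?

Approach: by leap. Departure: by step. Metric position: strong.
Leap in, step out, in a metrically strong position — an appoggiatura. (It is the mirror image of the escape tone, which steps in and leaps out from a weak position.)

Appoggiatura.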